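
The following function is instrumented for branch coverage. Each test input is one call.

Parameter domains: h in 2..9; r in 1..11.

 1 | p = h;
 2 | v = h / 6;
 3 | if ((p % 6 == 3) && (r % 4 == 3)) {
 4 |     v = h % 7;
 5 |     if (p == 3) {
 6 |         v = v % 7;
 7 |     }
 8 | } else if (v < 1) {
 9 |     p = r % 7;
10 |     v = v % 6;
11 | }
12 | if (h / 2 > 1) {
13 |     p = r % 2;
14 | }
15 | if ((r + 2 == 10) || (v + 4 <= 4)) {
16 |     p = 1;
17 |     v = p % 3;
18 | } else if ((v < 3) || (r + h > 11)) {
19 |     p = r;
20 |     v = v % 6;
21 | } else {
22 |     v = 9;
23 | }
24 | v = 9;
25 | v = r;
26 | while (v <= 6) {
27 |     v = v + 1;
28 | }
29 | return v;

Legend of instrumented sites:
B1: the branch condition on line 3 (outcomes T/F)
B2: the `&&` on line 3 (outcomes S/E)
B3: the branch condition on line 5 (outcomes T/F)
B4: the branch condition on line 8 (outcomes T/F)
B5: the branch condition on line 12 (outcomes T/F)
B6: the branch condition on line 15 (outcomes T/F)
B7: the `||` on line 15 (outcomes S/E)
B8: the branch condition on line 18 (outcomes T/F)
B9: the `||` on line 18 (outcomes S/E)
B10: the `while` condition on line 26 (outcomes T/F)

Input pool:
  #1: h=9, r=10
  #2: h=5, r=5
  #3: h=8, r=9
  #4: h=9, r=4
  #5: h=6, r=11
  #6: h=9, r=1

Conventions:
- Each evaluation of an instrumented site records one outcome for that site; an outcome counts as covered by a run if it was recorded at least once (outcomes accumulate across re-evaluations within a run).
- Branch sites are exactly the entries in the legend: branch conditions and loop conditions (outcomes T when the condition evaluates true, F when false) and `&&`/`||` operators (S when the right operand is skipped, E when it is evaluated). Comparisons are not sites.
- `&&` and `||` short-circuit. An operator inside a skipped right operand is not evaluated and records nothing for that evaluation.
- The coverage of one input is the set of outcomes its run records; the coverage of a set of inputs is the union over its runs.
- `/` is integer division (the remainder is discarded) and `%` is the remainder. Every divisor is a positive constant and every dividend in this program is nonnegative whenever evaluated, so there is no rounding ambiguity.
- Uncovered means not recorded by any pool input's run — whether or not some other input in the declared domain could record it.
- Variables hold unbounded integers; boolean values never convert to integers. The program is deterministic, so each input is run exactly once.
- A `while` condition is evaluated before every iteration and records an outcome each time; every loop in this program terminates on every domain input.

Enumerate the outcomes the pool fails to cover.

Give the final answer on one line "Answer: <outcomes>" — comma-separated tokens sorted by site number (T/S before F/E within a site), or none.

input #1, h=9, r=10: events B2->E, B1->F, B4->F, B5->T, B7->E, B6->F, B9->S, B8->T, B10->F; outcomes B1=F, B2=E, B4=F, B5=T, B6=F, B7=E, B8=T, B9=S, B10=F
input #2, h=5, r=5: events B2->S, B1->F, B4->T, B5->T, B7->E, B6->T, B10->T, B10->T, B10->F; outcomes B1=F, B2=S, B4=T, B5=T, B6=T, B7=E, B10=T, B10=F
input #3, h=8, r=9: events B2->S, B1->F, B4->F, B5->T, B7->E, B6->F, B9->S, B8->T, B10->F; outcomes B1=F, B2=S, B4=F, B5=T, B6=F, B7=E, B8=T, B9=S, B10=F
input #4, h=9, r=4: events B2->E, B1->F, B4->F, B5->T, B7->E, B6->F, B9->S, B8->T, B10->T, B10->T, B10->T, B10->F; outcomes B1=F, B2=E, B4=F, B5=T, B6=F, B7=E, B8=T, B9=S, B10=T, B10=F
input #5, h=6, r=11: events B2->S, B1->F, B4->F, B5->T, B7->E, B6->F, B9->S, B8->T, B10->F; outcomes B1=F, B2=S, B4=F, B5=T, B6=F, B7=E, B8=T, B9=S, B10=F
input #6, h=9, r=1: events B2->E, B1->F, B4->F, B5->T, B7->E, B6->F, B9->S, B8->T, B10->T, B10->T, B10->T, B10->T, B10->T, B10->T, ...; outcomes B1=F, B2=E, B4=F, B5=T, B6=F, B7=E, B8=T, B9=S, B10=T, B10=F
union over the pool: B1=F, B2=S, B2=E, B4=T, B4=F, B5=T, B6=T, B6=F, B7=E, B8=T, B9=S, B10=T, B10=F
uncovered (7 of 20): B1=T, B3=T, B3=F, B5=F, B7=S, B8=F, B9=E

Answer: B1=T, B3=T, B3=F, B5=F, B7=S, B8=F, B9=E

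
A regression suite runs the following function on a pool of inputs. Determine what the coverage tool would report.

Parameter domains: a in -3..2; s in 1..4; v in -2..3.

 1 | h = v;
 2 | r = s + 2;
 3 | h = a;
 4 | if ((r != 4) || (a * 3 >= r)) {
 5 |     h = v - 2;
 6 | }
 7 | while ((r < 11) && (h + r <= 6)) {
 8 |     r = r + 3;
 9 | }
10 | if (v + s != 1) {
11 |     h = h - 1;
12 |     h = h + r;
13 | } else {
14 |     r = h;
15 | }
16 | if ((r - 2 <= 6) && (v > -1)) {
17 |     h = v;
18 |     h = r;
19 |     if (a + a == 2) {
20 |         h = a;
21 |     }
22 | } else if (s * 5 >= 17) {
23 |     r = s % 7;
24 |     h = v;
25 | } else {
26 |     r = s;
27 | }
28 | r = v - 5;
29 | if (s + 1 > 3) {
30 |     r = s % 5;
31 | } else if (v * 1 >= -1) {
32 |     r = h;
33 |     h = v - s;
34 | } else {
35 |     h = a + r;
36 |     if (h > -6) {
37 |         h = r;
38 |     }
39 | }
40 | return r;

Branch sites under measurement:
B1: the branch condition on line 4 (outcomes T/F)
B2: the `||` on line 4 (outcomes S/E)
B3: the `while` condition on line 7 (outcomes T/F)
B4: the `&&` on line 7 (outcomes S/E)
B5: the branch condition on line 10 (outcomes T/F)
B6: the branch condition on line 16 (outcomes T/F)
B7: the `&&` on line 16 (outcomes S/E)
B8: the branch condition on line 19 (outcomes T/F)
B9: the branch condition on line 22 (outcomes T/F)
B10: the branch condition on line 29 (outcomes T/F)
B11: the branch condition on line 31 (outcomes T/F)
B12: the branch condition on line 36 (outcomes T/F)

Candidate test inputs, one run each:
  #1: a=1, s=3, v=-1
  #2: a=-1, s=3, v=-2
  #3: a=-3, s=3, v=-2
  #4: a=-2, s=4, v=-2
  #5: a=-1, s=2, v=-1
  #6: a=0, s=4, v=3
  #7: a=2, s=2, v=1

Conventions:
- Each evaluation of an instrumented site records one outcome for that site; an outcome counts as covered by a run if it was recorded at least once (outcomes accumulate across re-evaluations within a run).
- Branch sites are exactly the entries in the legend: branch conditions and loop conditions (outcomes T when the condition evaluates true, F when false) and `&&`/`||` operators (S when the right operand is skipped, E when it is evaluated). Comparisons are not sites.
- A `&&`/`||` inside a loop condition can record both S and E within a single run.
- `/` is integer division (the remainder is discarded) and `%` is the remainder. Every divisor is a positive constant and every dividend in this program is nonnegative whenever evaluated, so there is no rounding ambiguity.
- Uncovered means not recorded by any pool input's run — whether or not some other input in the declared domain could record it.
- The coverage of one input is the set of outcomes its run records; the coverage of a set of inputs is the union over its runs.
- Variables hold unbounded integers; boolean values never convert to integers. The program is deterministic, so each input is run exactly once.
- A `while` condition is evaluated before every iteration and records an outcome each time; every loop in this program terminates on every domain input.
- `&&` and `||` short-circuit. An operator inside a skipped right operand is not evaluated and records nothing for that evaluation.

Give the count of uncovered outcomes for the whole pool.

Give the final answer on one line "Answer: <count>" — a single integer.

run #1 (a=1, s=3, v=-1) runs B2->S, B1->T, B4->E, B3->T, B4->E, B3->T, B4->S, B3->F, B5->T, B7->S, B6->F, B9->F, B10->T; records B1=T, B2=S, B3=T, B3=F, B4=S, B4=E, B5=T, B6=F, B7=S, B9=F, B10=T
run #2 (a=-1, s=3, v=-2) runs B2->S, B1->T, B4->E, B3->T, B4->E, B3->T, B4->S, B3->F, B5->F, B7->E, B6->F, B9->F, B10->T; records B1=T, B2=S, B3=T, B3=F, B4=S, B4=E, B5=F, B6=F, B7=E, B9=F, B10=T
run #3 (a=-3, s=3, v=-2) runs B2->S, B1->T, B4->E, B3->T, B4->E, B3->T, B4->S, B3->F, B5->F, B7->E, B6->F, B9->F, B10->T; records B1=T, B2=S, B3=T, B3=F, B4=S, B4=E, B5=F, B6=F, B7=E, B9=F, B10=T
run #4 (a=-2, s=4, v=-2) runs B2->S, B1->T, B4->E, B3->T, B4->E, B3->T, B4->S, B3->F, B5->T, B7->S, B6->F, B9->T, B10->T; records B1=T, B2=S, B3=T, B3=F, B4=S, B4=E, B5=T, B6=F, B7=S, B9=T, B10=T
run #5 (a=-1, s=2, v=-1) runs B2->E, B1->F, B4->E, B3->T, B4->E, B3->T, B4->E, B3->F, B5->F, B7->E, B6->F, B9->F, B10->F, B11->T; records B1=F, B2=E, B3=T, B3=F, B4=E, B5=F, B6=F, B7=E, B9=F, B10=F, B11=T
run #6 (a=0, s=4, v=3) runs B2->S, B1->T, B4->E, B3->F, B5->T, B7->E, B6->T, B8->F, B10->T; records B1=T, B2=S, B3=F, B4=E, B5=T, B6=T, B7=E, B8=F, B10=T
run #7 (a=2, s=2, v=1) runs B2->E, B1->T, B4->E, B3->T, B4->E, B3->T, B4->E, B3->F, B5->T, B7->S, B6->F, B9->F, B10->F, B11->T; records B1=T, B2=E, B3=T, B3=F, B4=E, B5=T, B6=F, B7=S, B9=F, B10=F, B11=T
union over the pool: B1=T, B1=F, B2=S, B2=E, B3=T, B3=F, B4=S, B4=E, B5=T, B5=F, B6=T, B6=F, B7=S, B7=E, B8=F, B9=T, B9=F, B10=T, B10=F, B11=T
uncovered (4 of 24): B8=T, B11=F, B12=T, B12=F

Answer: 4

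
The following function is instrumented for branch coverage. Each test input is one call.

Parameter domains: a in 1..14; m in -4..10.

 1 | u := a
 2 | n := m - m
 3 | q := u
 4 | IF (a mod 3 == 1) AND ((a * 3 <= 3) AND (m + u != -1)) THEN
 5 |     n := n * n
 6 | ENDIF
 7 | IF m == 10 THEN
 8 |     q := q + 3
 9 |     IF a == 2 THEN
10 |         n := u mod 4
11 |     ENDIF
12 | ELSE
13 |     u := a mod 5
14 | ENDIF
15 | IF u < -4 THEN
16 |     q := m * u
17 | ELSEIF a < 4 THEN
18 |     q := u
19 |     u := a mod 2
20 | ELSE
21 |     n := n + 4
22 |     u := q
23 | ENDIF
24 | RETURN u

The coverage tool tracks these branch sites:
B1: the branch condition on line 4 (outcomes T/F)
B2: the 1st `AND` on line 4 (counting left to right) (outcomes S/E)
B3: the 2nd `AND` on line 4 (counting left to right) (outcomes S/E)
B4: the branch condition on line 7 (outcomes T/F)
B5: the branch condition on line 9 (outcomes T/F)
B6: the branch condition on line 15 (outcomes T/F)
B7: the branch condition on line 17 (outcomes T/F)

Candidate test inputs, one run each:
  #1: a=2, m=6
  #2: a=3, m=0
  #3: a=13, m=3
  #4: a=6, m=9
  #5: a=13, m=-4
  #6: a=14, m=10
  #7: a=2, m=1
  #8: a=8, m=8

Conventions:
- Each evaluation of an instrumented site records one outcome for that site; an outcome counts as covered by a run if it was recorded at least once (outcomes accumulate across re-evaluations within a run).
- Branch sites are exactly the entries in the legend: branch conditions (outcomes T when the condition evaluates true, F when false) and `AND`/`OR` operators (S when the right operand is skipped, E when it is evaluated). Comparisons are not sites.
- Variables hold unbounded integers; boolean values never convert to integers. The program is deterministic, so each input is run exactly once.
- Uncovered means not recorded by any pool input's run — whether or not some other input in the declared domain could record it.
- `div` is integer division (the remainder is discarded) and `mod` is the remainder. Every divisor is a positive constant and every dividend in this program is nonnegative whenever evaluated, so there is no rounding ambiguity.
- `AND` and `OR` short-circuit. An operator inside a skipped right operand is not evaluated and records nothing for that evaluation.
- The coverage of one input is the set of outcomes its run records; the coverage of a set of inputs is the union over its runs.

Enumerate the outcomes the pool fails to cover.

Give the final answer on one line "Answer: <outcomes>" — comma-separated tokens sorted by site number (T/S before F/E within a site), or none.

test 1 (a=2, m=6) hits B1=F, B2=S, B4=F, B6=F, B7=T
test 2 (a=3, m=0) hits B1=F, B2=S, B4=F, B6=F, B7=T
test 3 (a=13, m=3) hits B1=F, B2=E, B3=S, B4=F, B6=F, B7=F
test 4 (a=6, m=9) hits B1=F, B2=S, B4=F, B6=F, B7=F
test 5 (a=13, m=-4) hits B1=F, B2=E, B3=S, B4=F, B6=F, B7=F
test 6 (a=14, m=10) hits B1=F, B2=S, B4=T, B5=F, B6=F, B7=F
test 7 (a=2, m=1) hits B1=F, B2=S, B4=F, B6=F, B7=T
test 8 (a=8, m=8) hits B1=F, B2=S, B4=F, B6=F, B7=F
union over the pool: B1=F, B2=S, B2=E, B3=S, B4=T, B4=F, B5=F, B6=F, B7=T, B7=F
uncovered (4 of 14): B1=T, B3=E, B5=T, B6=T

Answer: B1=T, B3=E, B5=T, B6=T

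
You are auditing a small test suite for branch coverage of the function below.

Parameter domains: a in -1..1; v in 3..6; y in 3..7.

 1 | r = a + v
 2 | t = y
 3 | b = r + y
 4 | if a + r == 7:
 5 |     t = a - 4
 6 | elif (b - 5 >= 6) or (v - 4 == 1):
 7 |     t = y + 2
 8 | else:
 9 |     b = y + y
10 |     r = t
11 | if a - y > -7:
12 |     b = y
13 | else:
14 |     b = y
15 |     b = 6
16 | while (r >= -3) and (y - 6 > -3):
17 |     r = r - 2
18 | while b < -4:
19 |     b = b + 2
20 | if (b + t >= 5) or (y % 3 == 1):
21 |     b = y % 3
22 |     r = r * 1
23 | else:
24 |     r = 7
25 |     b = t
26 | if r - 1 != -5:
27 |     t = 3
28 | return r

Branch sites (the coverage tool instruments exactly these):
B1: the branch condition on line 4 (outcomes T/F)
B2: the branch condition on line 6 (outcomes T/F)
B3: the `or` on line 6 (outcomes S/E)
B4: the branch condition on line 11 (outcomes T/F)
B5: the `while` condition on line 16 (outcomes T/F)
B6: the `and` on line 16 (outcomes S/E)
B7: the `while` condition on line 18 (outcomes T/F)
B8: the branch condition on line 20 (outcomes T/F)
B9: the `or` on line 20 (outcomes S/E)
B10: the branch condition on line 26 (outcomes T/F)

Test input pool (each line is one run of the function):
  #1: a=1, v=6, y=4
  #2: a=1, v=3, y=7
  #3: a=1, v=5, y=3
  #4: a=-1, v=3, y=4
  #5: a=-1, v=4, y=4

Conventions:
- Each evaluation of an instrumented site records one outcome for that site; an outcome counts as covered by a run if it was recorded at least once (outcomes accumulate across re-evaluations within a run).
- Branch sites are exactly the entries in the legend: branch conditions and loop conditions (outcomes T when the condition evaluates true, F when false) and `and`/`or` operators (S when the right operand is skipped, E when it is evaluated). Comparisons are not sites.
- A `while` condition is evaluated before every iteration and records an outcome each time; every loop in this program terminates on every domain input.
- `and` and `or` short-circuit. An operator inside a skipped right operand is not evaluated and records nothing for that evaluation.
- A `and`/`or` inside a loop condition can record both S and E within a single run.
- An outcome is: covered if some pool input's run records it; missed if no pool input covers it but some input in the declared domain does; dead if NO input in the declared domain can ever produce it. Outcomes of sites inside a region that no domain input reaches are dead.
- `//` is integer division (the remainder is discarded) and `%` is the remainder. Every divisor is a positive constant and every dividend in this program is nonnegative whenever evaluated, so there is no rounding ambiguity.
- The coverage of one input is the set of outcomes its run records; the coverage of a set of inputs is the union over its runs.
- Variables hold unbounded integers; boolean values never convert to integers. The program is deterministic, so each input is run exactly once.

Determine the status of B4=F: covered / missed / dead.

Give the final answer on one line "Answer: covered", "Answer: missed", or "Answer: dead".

no pool input records B4=F
but domain input (a=-1, v=3, y=6) does record it -> reachable, so missed

Answer: missed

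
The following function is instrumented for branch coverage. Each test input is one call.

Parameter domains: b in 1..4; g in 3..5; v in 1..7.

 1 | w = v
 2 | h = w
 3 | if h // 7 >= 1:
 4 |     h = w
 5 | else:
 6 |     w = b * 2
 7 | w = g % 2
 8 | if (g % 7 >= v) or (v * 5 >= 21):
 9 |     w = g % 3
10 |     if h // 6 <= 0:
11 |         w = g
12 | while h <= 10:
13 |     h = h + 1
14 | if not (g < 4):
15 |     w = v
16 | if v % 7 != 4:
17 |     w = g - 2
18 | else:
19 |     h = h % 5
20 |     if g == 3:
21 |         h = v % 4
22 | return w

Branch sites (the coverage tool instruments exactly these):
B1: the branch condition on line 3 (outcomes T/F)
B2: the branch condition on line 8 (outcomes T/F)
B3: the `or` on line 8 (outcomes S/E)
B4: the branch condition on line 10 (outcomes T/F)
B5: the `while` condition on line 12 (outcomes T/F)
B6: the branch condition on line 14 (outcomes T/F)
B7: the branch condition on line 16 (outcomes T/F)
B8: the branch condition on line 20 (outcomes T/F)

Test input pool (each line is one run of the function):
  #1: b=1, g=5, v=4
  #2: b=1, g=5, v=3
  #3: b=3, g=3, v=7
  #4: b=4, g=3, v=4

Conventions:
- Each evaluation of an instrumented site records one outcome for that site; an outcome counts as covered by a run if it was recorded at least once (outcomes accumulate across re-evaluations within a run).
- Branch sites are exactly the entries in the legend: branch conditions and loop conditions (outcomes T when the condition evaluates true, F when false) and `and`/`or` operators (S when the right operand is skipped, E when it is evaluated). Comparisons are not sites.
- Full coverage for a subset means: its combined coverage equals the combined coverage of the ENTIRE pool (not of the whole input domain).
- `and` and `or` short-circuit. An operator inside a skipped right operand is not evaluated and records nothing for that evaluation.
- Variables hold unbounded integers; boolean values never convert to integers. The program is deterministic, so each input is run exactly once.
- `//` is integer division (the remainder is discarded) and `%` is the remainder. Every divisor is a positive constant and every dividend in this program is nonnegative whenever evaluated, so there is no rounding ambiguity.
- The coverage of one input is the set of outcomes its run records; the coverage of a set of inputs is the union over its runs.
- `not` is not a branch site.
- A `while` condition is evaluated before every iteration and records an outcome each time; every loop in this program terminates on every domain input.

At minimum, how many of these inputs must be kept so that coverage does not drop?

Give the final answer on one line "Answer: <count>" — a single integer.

run #1 (b=1, g=5, v=4) records B1=F, B2=T, B3=S, B4=T, B5=T, B5=F, B6=T, B7=F, B8=F
run #2 (b=1, g=5, v=3) records B1=F, B2=T, B3=S, B4=T, B5=T, B5=F, B6=T, B7=T
run #3 (b=3, g=3, v=7) records B1=T, B2=T, B3=E, B4=F, B5=T, B5=F, B6=F, B7=T
run #4 (b=4, g=3, v=4) records B1=F, B2=F, B3=E, B5=T, B5=F, B6=F, B7=F, B8=T
pool-wide coverage (16 outcomes): B1=T, B1=F, B2=T, B2=F, B3=S, B3=E, B4=T, B4=F, B5=T, B5=F, B6=T, B6=F, B7=T, B7=F, B8=T, B8=F
every size-1 subset falls short of the 16 outcomes (best: 9/16)
every size-2 subset falls short of the 16 outcomes (best: 14/16)
size 3: inputs {1, 3, 4} cover all 16 outcomes, and no lexicographically smaller subset of this size does

Answer: 3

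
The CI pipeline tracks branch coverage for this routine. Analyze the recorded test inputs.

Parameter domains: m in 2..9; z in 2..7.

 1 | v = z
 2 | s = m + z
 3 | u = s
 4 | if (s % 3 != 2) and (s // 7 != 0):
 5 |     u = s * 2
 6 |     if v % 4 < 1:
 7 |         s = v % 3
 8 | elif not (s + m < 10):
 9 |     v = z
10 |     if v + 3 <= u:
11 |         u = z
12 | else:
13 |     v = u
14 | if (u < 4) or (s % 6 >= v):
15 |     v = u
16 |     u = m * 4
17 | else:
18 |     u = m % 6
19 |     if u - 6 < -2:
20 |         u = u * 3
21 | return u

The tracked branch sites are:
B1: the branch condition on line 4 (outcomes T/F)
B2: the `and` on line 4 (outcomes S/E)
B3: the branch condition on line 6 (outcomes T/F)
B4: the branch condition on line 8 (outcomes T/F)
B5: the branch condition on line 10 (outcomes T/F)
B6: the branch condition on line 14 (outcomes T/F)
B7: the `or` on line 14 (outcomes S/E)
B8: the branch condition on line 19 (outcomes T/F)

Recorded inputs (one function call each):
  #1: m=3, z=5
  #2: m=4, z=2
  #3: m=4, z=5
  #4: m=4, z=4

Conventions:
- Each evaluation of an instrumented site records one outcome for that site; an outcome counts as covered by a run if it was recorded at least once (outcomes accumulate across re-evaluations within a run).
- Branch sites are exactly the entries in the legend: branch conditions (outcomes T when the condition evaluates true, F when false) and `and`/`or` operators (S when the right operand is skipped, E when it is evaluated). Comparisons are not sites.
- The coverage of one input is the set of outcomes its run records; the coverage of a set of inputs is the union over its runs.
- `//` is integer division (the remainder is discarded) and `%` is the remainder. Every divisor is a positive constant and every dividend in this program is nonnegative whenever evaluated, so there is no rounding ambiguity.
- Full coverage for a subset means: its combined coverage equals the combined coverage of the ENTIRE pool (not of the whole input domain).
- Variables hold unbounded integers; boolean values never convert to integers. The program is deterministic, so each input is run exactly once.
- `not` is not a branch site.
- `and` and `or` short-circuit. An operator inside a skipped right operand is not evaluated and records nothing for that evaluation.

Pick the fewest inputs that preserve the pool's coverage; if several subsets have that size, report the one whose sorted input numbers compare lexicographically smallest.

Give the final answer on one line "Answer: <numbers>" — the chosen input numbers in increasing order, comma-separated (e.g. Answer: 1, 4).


input #1, m=3, z=5: outcomes B1=F, B2=S, B4=T, B5=T, B6=F, B7=E, B8=T
input #2, m=4, z=2: outcomes B1=F, B2=E, B4=T, B5=T, B6=T, B7=S
input #3, m=4, z=5: outcomes B1=T, B2=E, B3=F, B6=F, B7=E, B8=F
input #4, m=4, z=4: outcomes B1=F, B2=S, B4=T, B5=T, B6=F, B7=E, B8=F
pool-wide coverage (13 outcomes): B1=T, B1=F, B2=S, B2=E, B3=F, B4=T, B5=T, B6=T, B6=F, B7=S, B7=E, B8=T, B8=F
every size-1 subset falls short of the 13 outcomes (best: 7/13)
every size-2 subset falls short of the 13 outcomes (best: 11/13)
inputs {1, 2, 3} (size 3) cover everything; no size-3 subset with a lexicographically smaller index list covers all 13
Answer: 1, 2, 3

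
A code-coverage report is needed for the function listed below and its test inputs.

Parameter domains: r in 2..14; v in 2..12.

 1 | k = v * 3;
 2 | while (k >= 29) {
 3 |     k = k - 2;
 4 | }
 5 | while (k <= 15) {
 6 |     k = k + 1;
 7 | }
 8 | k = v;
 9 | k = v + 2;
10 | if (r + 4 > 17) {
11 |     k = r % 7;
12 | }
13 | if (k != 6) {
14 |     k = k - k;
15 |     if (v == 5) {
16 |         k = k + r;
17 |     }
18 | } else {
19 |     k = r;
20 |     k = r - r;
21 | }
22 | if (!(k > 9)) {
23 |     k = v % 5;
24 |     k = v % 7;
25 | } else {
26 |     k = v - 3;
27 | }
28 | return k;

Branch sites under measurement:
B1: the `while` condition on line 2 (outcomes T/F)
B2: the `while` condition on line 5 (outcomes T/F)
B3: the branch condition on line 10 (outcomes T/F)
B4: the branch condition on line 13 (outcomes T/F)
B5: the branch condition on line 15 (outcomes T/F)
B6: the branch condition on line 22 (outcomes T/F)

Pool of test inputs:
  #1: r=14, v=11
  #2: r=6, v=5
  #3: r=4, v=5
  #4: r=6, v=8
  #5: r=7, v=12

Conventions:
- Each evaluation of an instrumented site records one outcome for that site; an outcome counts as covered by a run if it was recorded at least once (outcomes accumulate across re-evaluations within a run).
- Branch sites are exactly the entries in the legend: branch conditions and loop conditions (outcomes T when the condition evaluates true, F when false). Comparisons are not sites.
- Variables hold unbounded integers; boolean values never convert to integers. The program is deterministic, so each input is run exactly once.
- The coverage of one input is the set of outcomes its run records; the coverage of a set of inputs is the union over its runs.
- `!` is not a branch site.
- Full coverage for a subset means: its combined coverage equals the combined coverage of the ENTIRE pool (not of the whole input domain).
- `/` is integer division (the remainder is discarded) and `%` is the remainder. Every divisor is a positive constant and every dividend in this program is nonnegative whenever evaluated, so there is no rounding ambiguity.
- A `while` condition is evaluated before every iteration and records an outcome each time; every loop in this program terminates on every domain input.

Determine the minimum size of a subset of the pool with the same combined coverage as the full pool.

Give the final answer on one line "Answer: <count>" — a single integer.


run #1 (r=14, v=11) runs B1->T, B1->T, B1->T, B1->F, B2->F, B3->T, B4->T, B5->F, B6->T; records B1=T, B1=F, B2=F, B3=T, B4=T, B5=F, B6=T
run #2 (r=6, v=5) runs B1->F, B2->T, B2->F, B3->F, B4->T, B5->T, B6->T; records B1=F, B2=T, B2=F, B3=F, B4=T, B5=T, B6=T
run #3 (r=4, v=5) runs B1->F, B2->T, B2->F, B3->F, B4->T, B5->T, B6->T; records B1=F, B2=T, B2=F, B3=F, B4=T, B5=T, B6=T
run #4 (r=6, v=8) runs B1->F, B2->F, B3->F, B4->T, B5->F, B6->T; records B1=F, B2=F, B3=F, B4=T, B5=F, B6=T
run #5 (r=7, v=12) runs B1->T, B1->T, B1->T, B1->T, B1->F, B2->F, B3->F, B4->T, B5->F, B6->T; records B1=T, B1=F, B2=F, B3=F, B4=T, B5=F, B6=T
the full pool covers 10 outcomes: B1=T, B1=F, B2=T, B2=F, B3=T, B3=F, B4=T, B5=T, B5=F, B6=T
no size-1 subset reaches all 10 outcomes (best union: 7/10)
at size 2, {1, 2} reaches all 10 outcomes; every lexicographically earlier size-2 subset fails
Answer: 2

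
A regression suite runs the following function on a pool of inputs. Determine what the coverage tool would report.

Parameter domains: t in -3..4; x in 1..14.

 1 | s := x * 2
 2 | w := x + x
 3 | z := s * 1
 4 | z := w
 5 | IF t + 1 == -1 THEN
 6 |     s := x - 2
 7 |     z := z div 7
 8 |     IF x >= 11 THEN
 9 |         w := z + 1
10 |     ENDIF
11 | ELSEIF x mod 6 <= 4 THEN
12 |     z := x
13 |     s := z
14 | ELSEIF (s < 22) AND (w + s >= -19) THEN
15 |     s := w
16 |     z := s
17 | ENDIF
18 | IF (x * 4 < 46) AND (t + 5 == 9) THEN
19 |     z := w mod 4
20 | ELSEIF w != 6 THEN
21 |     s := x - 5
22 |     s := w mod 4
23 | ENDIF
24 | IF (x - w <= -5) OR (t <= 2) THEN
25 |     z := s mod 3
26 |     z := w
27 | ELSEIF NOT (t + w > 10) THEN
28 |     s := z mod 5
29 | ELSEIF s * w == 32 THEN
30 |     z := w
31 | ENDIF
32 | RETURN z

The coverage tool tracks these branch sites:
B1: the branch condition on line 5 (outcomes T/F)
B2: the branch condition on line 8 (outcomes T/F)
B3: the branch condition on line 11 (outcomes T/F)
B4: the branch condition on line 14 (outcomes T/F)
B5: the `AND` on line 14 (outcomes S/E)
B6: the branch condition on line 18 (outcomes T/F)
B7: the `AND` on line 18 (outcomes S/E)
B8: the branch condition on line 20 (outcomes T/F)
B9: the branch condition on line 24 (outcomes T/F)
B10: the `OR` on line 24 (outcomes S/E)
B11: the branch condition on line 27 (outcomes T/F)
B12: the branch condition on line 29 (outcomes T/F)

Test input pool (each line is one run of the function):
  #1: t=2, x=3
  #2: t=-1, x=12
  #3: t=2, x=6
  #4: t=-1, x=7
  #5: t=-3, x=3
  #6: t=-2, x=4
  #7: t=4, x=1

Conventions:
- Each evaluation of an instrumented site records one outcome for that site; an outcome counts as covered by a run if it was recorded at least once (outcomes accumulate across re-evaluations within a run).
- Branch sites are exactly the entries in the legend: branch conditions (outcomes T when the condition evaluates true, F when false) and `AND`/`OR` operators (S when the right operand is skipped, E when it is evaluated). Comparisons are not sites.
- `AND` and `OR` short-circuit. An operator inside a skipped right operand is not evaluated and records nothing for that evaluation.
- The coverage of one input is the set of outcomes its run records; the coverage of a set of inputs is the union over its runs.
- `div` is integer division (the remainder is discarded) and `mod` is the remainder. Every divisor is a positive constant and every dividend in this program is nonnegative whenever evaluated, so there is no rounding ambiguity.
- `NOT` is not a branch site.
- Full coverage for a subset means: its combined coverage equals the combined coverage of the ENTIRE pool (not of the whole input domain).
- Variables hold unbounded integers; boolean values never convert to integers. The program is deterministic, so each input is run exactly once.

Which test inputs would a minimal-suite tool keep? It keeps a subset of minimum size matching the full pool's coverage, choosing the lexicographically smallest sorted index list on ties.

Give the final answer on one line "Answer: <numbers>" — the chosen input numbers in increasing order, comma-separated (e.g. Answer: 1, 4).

#1 (t=2, x=3) -> B1->F, B3->T, B7->E, B6->F, B8->F, B10->E, B9->T; covered: B1=F, B3=T, B6=F, B7=E, B8=F, B9=T, B10=E
#2 (t=-1, x=12) -> B1->F, B3->T, B7->S, B6->F, B8->T, B10->S, B9->T; covered: B1=F, B3=T, B6=F, B7=S, B8=T, B9=T, B10=S
#3 (t=2, x=6) -> B1->F, B3->T, B7->E, B6->F, B8->T, B10->S, B9->T; covered: B1=F, B3=T, B6=F, B7=E, B8=T, B9=T, B10=S
#4 (t=-1, x=7) -> B1->F, B3->T, B7->E, B6->F, B8->T, B10->S, B9->T; covered: B1=F, B3=T, B6=F, B7=E, B8=T, B9=T, B10=S
#5 (t=-3, x=3) -> B1->F, B3->T, B7->E, B6->F, B8->F, B10->E, B9->T; covered: B1=F, B3=T, B6=F, B7=E, B8=F, B9=T, B10=E
#6 (t=-2, x=4) -> B1->T, B2->F, B7->E, B6->F, B8->T, B10->E, B9->T; covered: B1=T, B2=F, B6=F, B7=E, B8=T, B9=T, B10=E
#7 (t=4, x=1) -> B1->F, B3->T, B7->E, B6->T, B10->E, B9->F, B11->T; covered: B1=F, B3=T, B6=T, B7=E, B9=F, B10=E, B11=T
the full pool covers 15 outcomes: B1=T, B1=F, B2=F, B3=T, B6=T, B6=F, B7=S, B7=E, B8=T, B8=F, B9=T, B9=F, B10=S, B10=E, B11=T
every size-1 subset falls short of the 15 outcomes (best: 7/15)
every size-2 subset falls short of the 15 outcomes (best: 12/15)
every size-3 subset falls short of the 15 outcomes (best: 14/15)
the canonical winner is {1, 2, 6, 7}: size 4, full 15-outcome coverage, earliest index list among size-4 covers

Answer: 1, 2, 6, 7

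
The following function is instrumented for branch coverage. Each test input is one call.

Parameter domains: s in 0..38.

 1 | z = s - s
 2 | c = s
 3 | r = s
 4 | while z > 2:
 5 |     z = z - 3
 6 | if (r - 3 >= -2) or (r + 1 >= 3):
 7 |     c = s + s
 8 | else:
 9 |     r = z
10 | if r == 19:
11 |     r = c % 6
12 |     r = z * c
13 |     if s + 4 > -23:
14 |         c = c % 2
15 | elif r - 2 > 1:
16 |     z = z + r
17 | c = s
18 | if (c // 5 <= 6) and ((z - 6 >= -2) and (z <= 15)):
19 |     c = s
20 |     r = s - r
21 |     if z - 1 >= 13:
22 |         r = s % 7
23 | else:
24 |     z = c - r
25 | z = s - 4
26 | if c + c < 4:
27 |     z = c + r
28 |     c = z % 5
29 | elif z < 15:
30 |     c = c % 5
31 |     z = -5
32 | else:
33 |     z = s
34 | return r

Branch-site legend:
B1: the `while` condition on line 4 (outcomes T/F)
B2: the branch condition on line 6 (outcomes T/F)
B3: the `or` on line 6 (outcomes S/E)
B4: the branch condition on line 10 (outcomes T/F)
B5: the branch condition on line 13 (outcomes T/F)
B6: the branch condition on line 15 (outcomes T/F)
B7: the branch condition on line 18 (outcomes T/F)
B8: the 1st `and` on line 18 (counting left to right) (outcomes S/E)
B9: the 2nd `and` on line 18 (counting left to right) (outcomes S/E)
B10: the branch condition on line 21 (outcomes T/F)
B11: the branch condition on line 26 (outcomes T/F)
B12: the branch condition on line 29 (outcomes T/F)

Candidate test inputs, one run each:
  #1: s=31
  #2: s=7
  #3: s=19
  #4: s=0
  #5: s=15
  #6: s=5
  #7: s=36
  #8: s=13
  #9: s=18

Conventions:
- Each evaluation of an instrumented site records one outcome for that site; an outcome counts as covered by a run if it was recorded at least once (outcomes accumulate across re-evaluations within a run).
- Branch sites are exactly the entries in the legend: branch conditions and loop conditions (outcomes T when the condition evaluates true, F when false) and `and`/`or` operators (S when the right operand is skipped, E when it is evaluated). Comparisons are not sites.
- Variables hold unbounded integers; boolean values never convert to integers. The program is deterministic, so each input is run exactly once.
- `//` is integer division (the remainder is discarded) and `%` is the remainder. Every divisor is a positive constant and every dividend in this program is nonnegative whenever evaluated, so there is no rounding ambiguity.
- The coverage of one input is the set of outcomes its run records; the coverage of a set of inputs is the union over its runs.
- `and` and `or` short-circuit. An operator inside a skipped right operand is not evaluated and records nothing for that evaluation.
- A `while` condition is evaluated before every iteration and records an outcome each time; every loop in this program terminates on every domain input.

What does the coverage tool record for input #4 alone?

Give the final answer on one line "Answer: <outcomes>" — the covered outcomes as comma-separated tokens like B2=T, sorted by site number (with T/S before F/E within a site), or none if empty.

Simulating input #4 (s=0) step by step:
  B1->F, B3->E, B2->F, B4->F, B6->F, B8->E, B9->S, B7->F, B11->T
collecting distinct outcomes: B1=F, B2=F, B3=E, B4=F, B6=F, B7=F, B8=E, B9=S, B11=T

Answer: B1=F, B2=F, B3=E, B4=F, B6=F, B7=F, B8=E, B9=S, B11=T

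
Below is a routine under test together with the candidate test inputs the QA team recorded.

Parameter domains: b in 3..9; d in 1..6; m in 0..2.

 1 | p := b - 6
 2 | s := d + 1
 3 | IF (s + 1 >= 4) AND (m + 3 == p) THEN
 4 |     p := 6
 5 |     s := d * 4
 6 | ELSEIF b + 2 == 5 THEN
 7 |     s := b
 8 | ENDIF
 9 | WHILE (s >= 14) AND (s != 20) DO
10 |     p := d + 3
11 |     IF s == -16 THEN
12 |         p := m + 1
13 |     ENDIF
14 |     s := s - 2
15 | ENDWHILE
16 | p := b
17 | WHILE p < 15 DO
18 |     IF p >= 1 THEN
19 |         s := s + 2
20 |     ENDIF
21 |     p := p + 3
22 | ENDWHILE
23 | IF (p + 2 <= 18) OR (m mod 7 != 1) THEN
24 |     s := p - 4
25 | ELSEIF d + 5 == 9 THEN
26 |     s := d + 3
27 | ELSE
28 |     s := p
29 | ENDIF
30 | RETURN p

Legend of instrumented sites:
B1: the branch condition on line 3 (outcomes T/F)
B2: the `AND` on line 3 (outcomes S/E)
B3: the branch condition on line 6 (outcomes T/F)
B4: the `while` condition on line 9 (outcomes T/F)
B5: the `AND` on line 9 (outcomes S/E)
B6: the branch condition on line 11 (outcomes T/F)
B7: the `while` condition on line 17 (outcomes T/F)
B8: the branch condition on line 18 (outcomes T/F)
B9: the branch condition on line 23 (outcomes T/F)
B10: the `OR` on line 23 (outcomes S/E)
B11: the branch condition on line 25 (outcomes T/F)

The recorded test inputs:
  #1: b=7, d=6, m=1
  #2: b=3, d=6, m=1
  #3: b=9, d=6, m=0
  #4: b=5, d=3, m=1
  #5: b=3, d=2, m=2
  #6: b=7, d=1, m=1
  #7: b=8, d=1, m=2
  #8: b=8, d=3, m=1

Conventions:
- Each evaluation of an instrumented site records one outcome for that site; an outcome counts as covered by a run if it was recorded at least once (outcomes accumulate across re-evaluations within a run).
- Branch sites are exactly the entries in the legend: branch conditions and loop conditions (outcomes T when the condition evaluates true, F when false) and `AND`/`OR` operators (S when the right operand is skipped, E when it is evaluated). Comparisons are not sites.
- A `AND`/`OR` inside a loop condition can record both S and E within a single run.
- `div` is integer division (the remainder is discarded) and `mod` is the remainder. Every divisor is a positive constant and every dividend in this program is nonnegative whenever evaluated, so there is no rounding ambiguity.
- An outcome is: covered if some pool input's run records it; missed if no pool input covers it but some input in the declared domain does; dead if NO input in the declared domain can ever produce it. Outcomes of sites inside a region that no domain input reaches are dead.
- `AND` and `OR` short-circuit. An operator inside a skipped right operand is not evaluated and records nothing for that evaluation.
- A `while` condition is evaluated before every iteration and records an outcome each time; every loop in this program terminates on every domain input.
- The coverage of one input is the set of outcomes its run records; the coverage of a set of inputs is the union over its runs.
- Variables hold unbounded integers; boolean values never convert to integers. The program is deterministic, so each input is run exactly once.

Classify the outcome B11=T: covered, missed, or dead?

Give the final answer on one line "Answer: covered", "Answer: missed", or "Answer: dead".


no pool input records B11=T
but domain input (b=5, d=4, m=1) does record it -> reachable, so missed
Answer: missed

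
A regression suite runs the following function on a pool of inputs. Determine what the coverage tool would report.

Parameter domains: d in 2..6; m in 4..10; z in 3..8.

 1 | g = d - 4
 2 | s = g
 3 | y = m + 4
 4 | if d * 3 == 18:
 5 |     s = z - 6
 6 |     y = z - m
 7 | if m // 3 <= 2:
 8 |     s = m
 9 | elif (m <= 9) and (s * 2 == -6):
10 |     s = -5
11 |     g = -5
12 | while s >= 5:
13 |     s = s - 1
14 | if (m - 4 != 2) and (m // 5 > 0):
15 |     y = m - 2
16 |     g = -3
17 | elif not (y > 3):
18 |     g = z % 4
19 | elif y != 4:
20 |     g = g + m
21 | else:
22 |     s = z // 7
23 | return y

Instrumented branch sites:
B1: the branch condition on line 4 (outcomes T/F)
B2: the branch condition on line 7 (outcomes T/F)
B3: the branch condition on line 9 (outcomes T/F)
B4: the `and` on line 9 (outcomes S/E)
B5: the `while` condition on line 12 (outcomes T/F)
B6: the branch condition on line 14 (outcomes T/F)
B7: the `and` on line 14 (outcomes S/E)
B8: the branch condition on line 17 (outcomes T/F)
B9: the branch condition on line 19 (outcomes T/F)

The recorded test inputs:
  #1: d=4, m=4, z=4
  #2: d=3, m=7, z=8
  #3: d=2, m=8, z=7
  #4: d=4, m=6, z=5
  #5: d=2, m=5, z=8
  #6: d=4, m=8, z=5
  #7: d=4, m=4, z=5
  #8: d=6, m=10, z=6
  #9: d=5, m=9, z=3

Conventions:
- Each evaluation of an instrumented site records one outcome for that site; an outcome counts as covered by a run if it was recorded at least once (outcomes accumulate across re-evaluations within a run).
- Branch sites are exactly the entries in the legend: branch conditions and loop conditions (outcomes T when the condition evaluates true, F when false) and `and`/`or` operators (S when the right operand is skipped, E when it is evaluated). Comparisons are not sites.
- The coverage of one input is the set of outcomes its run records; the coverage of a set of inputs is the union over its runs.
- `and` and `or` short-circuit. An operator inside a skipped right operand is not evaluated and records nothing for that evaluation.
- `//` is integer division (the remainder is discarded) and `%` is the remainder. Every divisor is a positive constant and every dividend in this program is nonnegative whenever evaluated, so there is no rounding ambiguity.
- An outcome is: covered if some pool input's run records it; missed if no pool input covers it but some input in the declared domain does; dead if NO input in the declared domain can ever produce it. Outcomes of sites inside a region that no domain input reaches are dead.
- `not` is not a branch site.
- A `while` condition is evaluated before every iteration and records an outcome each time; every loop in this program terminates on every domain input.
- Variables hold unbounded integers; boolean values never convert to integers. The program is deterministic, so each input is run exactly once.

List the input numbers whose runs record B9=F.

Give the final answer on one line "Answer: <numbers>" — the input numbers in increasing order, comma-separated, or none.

input #1 (d=4, m=4, z=4): never hits B9=F
input #2 (d=3, m=7, z=8): never hits B9=F
input #3 (d=2, m=8, z=7): never hits B9=F
input #4 (d=4, m=6, z=5): never hits B9=F
input #5 (d=2, m=5, z=8): never hits B9=F
input #6 (d=4, m=8, z=5): never hits B9=F
input #7 (d=4, m=4, z=5): never hits B9=F
input #8 (d=6, m=10, z=6): never hits B9=F
input #9 (d=5, m=9, z=3): never hits B9=F

Answer: none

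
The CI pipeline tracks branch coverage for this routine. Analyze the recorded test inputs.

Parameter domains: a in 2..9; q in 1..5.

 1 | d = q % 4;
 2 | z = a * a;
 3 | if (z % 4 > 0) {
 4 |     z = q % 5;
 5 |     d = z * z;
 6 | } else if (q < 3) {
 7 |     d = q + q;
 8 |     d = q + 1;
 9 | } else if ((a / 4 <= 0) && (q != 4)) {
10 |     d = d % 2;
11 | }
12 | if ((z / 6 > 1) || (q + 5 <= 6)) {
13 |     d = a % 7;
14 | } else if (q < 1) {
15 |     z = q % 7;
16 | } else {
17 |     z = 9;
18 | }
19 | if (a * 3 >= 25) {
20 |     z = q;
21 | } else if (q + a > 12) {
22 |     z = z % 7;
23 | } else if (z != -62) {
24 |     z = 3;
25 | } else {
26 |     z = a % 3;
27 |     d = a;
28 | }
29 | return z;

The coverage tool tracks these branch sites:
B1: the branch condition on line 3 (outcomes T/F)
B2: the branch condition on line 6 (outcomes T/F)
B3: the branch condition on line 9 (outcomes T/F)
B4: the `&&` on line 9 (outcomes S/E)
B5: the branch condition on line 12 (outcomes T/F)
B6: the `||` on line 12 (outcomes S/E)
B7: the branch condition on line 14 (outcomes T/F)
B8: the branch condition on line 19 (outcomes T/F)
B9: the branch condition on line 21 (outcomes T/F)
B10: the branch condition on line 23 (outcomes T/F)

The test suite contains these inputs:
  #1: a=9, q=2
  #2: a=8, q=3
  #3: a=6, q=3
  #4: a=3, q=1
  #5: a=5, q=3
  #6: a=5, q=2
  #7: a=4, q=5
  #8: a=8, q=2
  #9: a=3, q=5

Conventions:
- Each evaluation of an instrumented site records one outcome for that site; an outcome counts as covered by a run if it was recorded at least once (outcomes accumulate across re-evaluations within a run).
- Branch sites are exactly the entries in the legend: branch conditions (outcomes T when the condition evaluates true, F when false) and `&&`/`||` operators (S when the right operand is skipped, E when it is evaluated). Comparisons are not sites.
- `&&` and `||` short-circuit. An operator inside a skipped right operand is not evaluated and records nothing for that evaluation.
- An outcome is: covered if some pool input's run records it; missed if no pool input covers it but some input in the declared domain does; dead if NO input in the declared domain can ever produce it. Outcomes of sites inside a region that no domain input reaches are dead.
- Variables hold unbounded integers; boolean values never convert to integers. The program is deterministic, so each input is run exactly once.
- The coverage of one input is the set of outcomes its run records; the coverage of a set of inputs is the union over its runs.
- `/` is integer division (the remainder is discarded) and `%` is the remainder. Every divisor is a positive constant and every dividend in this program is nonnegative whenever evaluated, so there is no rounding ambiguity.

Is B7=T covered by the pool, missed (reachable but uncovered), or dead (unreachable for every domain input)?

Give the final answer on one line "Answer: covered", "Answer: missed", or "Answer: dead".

no pool input records B7=T
checking all 40 inputs in the declared domain: B7=T is never recorded -> dead

Answer: dead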